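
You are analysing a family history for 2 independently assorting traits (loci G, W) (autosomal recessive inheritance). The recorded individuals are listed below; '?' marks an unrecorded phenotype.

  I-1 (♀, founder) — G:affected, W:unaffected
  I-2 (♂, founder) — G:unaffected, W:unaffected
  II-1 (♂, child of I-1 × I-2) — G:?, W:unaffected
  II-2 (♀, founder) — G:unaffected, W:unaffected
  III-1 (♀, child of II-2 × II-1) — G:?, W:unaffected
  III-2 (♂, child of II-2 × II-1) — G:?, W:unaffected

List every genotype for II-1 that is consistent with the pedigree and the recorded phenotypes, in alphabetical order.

II-1 ∈ {Gg WW, Gg Ww, gg WW, gg Ww}

G/I-1 aff ·: gg
G/I-2 un ·: GG|Gg
G/II-1 ? I-1×I-2: Gg|gg
G/II-2 un ·: GG|Gg
G/III-1 ? II-2×II-1: GG|Gg|gg
G/III-2 ? II-2×II-1: GG|Gg|gg
⇒ G over [I-1,I-2,II-1,II-2,III-1,III-2]: 31 consistent
W/I-1 un ·: WW|Ww
W/I-2 un ·: WW|Ww
W/II-1 un I-1×I-2: WW|Ww
W/II-2 un ·: WW|Ww
W/III-1 un II-2×II-1: WW|Ww
W/III-2 un II-2×II-1: WW|Ww
⇒ W over [I-1,I-2,II-1,II-2,III-1,III-2]: 44 consistent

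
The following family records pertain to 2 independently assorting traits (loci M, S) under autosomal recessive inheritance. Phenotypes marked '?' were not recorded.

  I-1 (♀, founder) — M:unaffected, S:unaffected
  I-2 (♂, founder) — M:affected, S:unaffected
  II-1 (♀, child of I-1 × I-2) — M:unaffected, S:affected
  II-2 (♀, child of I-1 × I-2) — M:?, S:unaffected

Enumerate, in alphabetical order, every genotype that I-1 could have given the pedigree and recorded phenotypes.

I-1 ∈ {MM Ss, Mm Ss}

M/I-1 un ·: MM|Mm
M/I-2 aff ·: mm
M/II-1 un I-1×I-2: Mm
M/II-2 ? I-1×I-2: Mm|mm
⇒ M over [I-1,I-2,II-1,II-2]: 3 consistent
S/I-1 un ·: Ss
S/I-2 un ·: Ss
S/II-1 aff I-1×I-2: ss
S/II-2 un I-1×I-2: SS|Ss
⇒ S over [I-1,I-2,II-1,II-2]: 2 consistent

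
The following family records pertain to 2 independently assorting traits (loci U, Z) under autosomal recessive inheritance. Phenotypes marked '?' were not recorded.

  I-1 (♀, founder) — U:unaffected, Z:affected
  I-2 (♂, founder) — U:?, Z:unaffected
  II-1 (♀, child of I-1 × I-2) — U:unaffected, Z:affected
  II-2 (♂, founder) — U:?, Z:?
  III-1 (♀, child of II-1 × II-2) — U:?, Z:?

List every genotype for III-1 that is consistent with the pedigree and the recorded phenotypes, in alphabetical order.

III-1 ∈ {UU Zz, UU zz, Uu Zz, Uu zz, uu Zz, uu zz}

U/I-1 un ·: UU|Uu
U/I-2 ? ·: UU|Uu|uu
U/II-1 un I-1×I-2: UU|Uu
U/II-2 ? ·: UU|Uu|uu
U/III-1 ? II-1×II-2: UU|Uu|uu
⇒ U over [I-1,I-2,II-1,II-2,III-1]: 51 consistent
Z/I-1 aff ·: zz
Z/I-2 un ·: Zz
Z/II-1 aff I-1×I-2: zz
Z/II-2 ? ·: ZZ|Zz|zz
Z/III-1 ? II-1×II-2: Zz|zz
⇒ Z over [I-1,I-2,II-1,II-2,III-1]: 4 consistent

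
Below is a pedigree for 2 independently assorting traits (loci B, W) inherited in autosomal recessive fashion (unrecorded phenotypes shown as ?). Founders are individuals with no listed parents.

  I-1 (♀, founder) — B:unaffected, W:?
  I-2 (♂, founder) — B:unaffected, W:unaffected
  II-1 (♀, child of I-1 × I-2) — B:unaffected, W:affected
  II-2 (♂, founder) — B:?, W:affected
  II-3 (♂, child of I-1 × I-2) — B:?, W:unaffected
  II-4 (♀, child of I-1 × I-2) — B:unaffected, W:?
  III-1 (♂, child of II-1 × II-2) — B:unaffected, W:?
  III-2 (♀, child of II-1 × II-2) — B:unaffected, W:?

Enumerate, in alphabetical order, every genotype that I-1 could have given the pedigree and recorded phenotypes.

I-1 ∈ {BB Ww, BB ww, Bb Ww, Bb ww}

B/I-1 un ·: BB|Bb
B/I-2 un ·: BB|Bb
B/II-1 un I-1×I-2: BB|Bb
B/II-2 ? ·: BB|Bb|bb
B/II-3 ? I-1×I-2: BB|Bb|bb
B/II-4 un I-1×I-2: BB|Bb
B/III-1 un II-1×II-2: BB|Bb
B/III-2 un II-1×II-2: BB|Bb
⇒ B over [I-1,I-2,II-1,II-2,II-3,II-4,III-1,III-2]: 216 consistent
W/I-1 ? ·: Ww|ww
W/I-2 un ·: Ww
W/II-1 aff I-1×I-2: ww
W/II-2 aff ·: ww
W/II-3 un I-1×I-2: WW|Ww
W/II-4 ? I-1×I-2: WW|Ww|ww
W/III-1 ? II-1×II-2: ww
W/III-2 ? II-1×II-2: ww
⇒ W over [I-1,I-2,II-1,II-2,II-3,II-4,III-1,III-2]: 8 consistent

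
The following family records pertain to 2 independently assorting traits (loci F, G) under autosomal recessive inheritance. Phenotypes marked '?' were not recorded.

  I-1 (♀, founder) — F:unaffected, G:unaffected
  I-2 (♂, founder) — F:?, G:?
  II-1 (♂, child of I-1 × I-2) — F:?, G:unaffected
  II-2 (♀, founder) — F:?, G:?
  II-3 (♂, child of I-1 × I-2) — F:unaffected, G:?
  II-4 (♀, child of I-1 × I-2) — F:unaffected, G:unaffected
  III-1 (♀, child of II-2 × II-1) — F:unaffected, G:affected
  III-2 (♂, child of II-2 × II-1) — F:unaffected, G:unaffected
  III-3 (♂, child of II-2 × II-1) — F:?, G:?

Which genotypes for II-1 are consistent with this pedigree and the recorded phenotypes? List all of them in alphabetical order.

F/I-1 un ·: FF|Ff
F/I-2 ? ·: FF|Ff|ff
F/II-1 ? I-1×I-2: FF|Ff|ff
F/II-2 ? ·: FF|Ff|ff
F/II-3 un I-1×I-2: FF|Ff
F/II-4 un I-1×I-2: FF|Ff
F/III-1 un II-2×II-1: FF|Ff
F/III-2 un II-2×II-1: FF|Ff
F/III-3 ? II-2×II-1: FF|Ff|ff
⇒ F over [I-1,I-2,II-1,II-2,II-3,II-4,III-1,III-2,III-3]: 453 consistent
G/I-1 un ·: GG|Gg
G/I-2 ? ·: GG|Gg|gg
G/II-1 un I-1×I-2: Gg
G/II-2 ? ·: Gg|gg
G/II-3 ? I-1×I-2: GG|Gg|gg
G/II-4 un I-1×I-2: GG|Gg
G/III-1 aff II-2×II-1: gg
G/III-2 un II-2×II-1: GG|Gg
G/III-3 ? II-2×II-1: GG|Gg|gg
⇒ G over [I-1,I-2,II-1,II-2,II-3,II-4,III-1,III-2,III-3]: 136 consistent

II-1 ∈ {FF Gg, Ff Gg, ff Gg}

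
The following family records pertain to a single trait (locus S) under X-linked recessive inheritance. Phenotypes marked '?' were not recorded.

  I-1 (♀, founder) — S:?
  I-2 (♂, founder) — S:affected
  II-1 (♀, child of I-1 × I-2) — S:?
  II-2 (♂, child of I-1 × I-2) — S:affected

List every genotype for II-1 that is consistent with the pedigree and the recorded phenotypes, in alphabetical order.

II-1 ∈ {X^SX^s, X^sX^s}

S/I-1 ? ·: X^SX^s|X^sX^s
S/I-2 aff ·: X^sY
S/II-1 ? I-1×I-2: X^SX^s|X^sX^s
S/II-2 aff I-1×I-2: X^sY
⇒ S over [I-1,I-2,II-1,II-2]: 3 consistent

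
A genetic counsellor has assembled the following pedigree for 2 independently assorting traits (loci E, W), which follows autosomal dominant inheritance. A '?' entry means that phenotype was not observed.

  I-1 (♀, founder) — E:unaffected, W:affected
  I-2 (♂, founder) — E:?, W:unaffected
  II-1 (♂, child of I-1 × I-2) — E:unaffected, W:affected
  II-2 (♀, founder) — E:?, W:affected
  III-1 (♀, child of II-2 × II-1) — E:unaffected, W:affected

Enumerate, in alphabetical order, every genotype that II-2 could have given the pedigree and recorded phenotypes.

E/I-1 un ·: ee
E/I-2 ? ·: ee|Ee
E/II-1 un I-1×I-2: ee
E/II-2 ? ·: ee|Ee
E/III-1 un II-2×II-1: ee
⇒ E over [I-1,I-2,II-1,II-2,III-1]: 4 consistent
W/I-1 aff ·: Ww|WW
W/I-2 un ·: ww
W/II-1 aff I-1×I-2: Ww
W/II-2 aff ·: Ww|WW
W/III-1 aff II-2×II-1: Ww|WW
⇒ W over [I-1,I-2,II-1,II-2,III-1]: 8 consistent

II-2 ∈ {Ee WW, Ee Ww, ee WW, ee Ww}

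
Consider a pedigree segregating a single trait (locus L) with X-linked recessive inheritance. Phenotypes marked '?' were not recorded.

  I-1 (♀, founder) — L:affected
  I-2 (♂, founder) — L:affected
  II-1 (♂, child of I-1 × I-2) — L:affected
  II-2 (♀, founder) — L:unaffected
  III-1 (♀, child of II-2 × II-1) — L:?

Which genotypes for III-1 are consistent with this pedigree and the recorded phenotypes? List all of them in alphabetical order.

L/I-1 aff ·: X^lX^l
L/I-2 aff ·: X^lY
L/II-1 aff I-1×I-2: X^lY
L/II-2 un ·: X^LX^L|X^LX^l
L/III-1 ? II-2×II-1: X^LX^l|X^lX^l
⇒ L over [I-1,I-2,II-1,II-2,III-1]: 3 consistent

III-1 ∈ {X^LX^l, X^lX^l}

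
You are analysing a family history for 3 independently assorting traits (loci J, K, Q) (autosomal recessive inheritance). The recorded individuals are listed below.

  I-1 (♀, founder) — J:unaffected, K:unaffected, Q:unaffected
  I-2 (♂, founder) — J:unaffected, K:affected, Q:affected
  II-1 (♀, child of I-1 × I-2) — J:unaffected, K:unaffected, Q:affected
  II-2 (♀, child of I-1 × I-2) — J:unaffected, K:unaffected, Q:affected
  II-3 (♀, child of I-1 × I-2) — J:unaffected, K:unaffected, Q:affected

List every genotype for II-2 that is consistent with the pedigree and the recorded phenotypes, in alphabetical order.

II-2 ∈ {JJ Kk qq, Jj Kk qq}

J/I-1 un ·: JJ|Jj
J/I-2 un ·: JJ|Jj
J/II-1 un I-1×I-2: JJ|Jj
J/II-2 un I-1×I-2: JJ|Jj
J/II-3 un I-1×I-2: JJ|Jj
⇒ J over [I-1,I-2,II-1,II-2,II-3]: 25 consistent
K/I-1 un ·: KK|Kk
K/I-2 aff ·: kk
K/II-1 un I-1×I-2: Kk
K/II-2 un I-1×I-2: Kk
K/II-3 un I-1×I-2: Kk
⇒ K over [I-1,I-2,II-1,II-2,II-3]: 2 consistent
Q/I-1 un ·: Qq
Q/I-2 aff ·: qq
Q/II-1 aff I-1×I-2: qq
Q/II-2 aff I-1×I-2: qq
Q/II-3 aff I-1×I-2: qq
⇒ Q over [I-1,I-2,II-1,II-2,II-3]: 1 consistent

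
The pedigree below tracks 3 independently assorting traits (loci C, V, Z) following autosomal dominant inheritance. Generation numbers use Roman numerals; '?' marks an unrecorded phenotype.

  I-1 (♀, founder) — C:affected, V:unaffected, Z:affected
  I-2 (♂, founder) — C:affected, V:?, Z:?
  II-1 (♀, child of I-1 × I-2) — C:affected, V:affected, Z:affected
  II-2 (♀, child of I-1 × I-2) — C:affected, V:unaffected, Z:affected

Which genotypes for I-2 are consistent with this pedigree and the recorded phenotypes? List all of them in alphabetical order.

I-2 ∈ {CC Vv ZZ, CC Vv Zz, CC Vv zz, Cc Vv ZZ, Cc Vv Zz, Cc Vv zz}

C/I-1 aff ·: Cc|CC
C/I-2 aff ·: Cc|CC
C/II-1 aff I-1×I-2: Cc|CC
C/II-2 aff I-1×I-2: Cc|CC
⇒ C over [I-1,I-2,II-1,II-2]: 13 consistent
V/I-1 un ·: vv
V/I-2 ? ·: Vv
V/II-1 aff I-1×I-2: Vv
V/II-2 un I-1×I-2: vv
⇒ V over [I-1,I-2,II-1,II-2]: 1 consistent
Z/I-1 aff ·: Zz|ZZ
Z/I-2 ? ·: zz|Zz|ZZ
Z/II-1 aff I-1×I-2: Zz|ZZ
Z/II-2 aff I-1×I-2: Zz|ZZ
⇒ Z over [I-1,I-2,II-1,II-2]: 15 consistent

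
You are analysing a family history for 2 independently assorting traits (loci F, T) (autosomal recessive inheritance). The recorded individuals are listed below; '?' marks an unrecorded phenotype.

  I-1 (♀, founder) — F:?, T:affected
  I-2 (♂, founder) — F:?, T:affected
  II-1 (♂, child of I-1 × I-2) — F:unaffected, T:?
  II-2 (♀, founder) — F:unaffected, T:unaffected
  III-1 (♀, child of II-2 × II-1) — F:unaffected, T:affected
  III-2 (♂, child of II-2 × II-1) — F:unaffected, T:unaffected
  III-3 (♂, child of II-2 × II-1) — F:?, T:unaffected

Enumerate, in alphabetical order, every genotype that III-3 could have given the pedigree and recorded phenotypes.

III-3 ∈ {FF Tt, Ff Tt, ff Tt}

F/I-1 ? ·: FF|Ff|ff
F/I-2 ? ·: FF|Ff|ff
F/II-1 un I-1×I-2: FF|Ff
F/II-2 un ·: FF|Ff
F/III-1 un II-2×II-1: FF|Ff
F/III-2 un II-2×II-1: FF|Ff
F/III-3 ? II-2×II-1: FF|Ff|ff
⇒ F over [I-1,I-2,II-1,II-2,III-1,III-2,III-3]: 176 consistent
T/I-1 aff ·: tt
T/I-2 aff ·: tt
T/II-1 ? I-1×I-2: tt
T/II-2 un ·: Tt
T/III-1 aff II-2×II-1: tt
T/III-2 un II-2×II-1: Tt
T/III-3 un II-2×II-1: Tt
⇒ T over [I-1,I-2,II-1,II-2,III-1,III-2,III-3]: 1 consistent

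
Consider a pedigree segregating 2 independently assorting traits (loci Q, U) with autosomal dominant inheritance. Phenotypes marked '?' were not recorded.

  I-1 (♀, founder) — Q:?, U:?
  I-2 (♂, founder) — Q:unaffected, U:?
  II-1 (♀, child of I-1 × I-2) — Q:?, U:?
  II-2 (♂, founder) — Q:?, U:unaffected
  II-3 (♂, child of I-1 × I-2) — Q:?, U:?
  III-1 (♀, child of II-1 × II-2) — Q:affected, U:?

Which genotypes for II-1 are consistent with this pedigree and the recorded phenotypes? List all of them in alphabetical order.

II-1 ∈ {Qq UU, Qq Uu, Qq uu, qq UU, qq Uu, qq uu}

Q/I-1 ? ·: qq|Qq|QQ
Q/I-2 un ·: qq
Q/II-1 ? I-1×I-2: qq|Qq
Q/II-2 ? ·: qq|Qq|QQ
Q/II-3 ? I-1×I-2: qq|Qq
Q/III-1 aff II-1×II-2: Qq|QQ
⇒ Q over [I-1,I-2,II-1,II-2,II-3,III-1]: 21 consistent
U/I-1 ? ·: uu|Uu|UU
U/I-2 ? ·: uu|Uu|UU
U/II-1 ? I-1×I-2: uu|Uu|UU
U/II-2 un ·: uu
U/II-3 ? I-1×I-2: uu|Uu|UU
U/III-1 ? II-1×II-2: uu|Uu
⇒ U over [I-1,I-2,II-1,II-2,II-3,III-1]: 42 consistent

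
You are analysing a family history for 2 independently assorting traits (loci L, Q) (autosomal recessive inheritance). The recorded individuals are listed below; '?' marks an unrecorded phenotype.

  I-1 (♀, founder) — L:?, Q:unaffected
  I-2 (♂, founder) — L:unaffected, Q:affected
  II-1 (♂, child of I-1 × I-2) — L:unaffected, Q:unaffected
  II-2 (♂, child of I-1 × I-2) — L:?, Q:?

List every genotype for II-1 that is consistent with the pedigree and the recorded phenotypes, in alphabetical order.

II-1 ∈ {LL Qq, Ll Qq}

L/I-1 ? ·: LL|Ll|ll
L/I-2 un ·: LL|Ll
L/II-1 un I-1×I-2: LL|Ll
L/II-2 ? I-1×I-2: LL|Ll|ll
⇒ L over [I-1,I-2,II-1,II-2]: 18 consistent
Q/I-1 un ·: QQ|Qq
Q/I-2 aff ·: qq
Q/II-1 un I-1×I-2: Qq
Q/II-2 ? I-1×I-2: Qq|qq
⇒ Q over [I-1,I-2,II-1,II-2]: 3 consistent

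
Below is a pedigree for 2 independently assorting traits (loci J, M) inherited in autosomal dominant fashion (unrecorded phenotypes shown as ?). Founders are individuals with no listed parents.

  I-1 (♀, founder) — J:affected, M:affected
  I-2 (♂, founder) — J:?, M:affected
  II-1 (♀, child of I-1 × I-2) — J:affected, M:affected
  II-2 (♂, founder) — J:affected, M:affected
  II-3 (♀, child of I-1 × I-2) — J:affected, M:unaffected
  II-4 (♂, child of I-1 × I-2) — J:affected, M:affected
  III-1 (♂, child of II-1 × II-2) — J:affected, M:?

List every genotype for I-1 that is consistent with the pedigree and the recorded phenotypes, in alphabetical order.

I-1 ∈ {JJ Mm, Jj Mm}

J/I-1 aff ·: Jj|JJ
J/I-2 ? ·: jj|Jj|JJ
J/II-1 aff I-1×I-2: Jj|JJ
J/II-2 aff ·: Jj|JJ
J/II-3 aff I-1×I-2: Jj|JJ
J/II-4 aff I-1×I-2: Jj|JJ
J/III-1 aff II-1×II-2: Jj|JJ
⇒ J over [I-1,I-2,II-1,II-2,II-3,II-4,III-1]: 95 consistent
M/I-1 aff ·: Mm
M/I-2 aff ·: Mm
M/II-1 aff I-1×I-2: Mm|MM
M/II-2 aff ·: Mm|MM
M/II-3 un I-1×I-2: mm
M/II-4 aff I-1×I-2: Mm|MM
M/III-1 ? II-1×II-2: mm|Mm|MM
⇒ M over [I-1,I-2,II-1,II-2,II-3,II-4,III-1]: 16 consistent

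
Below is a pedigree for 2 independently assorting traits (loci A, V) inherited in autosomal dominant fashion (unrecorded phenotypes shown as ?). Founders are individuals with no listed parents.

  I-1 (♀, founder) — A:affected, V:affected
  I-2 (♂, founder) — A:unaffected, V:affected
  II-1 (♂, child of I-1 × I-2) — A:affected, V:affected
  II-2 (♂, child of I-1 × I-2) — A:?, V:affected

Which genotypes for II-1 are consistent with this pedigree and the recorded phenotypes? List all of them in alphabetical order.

A/I-1 aff ·: Aa|AA
A/I-2 un ·: aa
A/II-1 aff I-1×I-2: Aa
A/II-2 ? I-1×I-2: aa|Aa
⇒ A over [I-1,I-2,II-1,II-2]: 3 consistent
V/I-1 aff ·: Vv|VV
V/I-2 aff ·: Vv|VV
V/II-1 aff I-1×I-2: Vv|VV
V/II-2 aff I-1×I-2: Vv|VV
⇒ V over [I-1,I-2,II-1,II-2]: 13 consistent

II-1 ∈ {Aa VV, Aa Vv}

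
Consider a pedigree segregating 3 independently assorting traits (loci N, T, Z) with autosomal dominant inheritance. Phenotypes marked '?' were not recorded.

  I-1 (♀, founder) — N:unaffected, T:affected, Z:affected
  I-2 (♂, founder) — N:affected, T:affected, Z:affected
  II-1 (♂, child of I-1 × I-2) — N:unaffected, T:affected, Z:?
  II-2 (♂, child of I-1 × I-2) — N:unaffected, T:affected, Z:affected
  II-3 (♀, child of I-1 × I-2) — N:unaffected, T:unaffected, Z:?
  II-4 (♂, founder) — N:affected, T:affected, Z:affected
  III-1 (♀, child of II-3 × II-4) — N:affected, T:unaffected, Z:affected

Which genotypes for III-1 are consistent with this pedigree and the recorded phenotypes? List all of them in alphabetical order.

N/I-1 un ·: nn
N/I-2 aff ·: Nn
N/II-1 un I-1×I-2: nn
N/II-2 un I-1×I-2: nn
N/II-3 un I-1×I-2: nn
N/II-4 aff ·: Nn|NN
N/III-1 aff II-3×II-4: Nn
⇒ N over [I-1,I-2,II-1,II-2,II-3,II-4,III-1]: 2 consistent
T/I-1 aff ·: Tt
T/I-2 aff ·: Tt
T/II-1 aff I-1×I-2: Tt|TT
T/II-2 aff I-1×I-2: Tt|TT
T/II-3 un I-1×I-2: tt
T/II-4 aff ·: Tt
T/III-1 un II-3×II-4: tt
⇒ T over [I-1,I-2,II-1,II-2,II-3,II-4,III-1]: 4 consistent
Z/I-1 aff ·: Zz|ZZ
Z/I-2 aff ·: Zz|ZZ
Z/II-1 ? I-1×I-2: zz|Zz|ZZ
Z/II-2 aff I-1×I-2: Zz|ZZ
Z/II-3 ? I-1×I-2: zz|Zz|ZZ
Z/II-4 aff ·: Zz|ZZ
Z/III-1 aff II-3×II-4: Zz|ZZ
⇒ Z over [I-1,I-2,II-1,II-2,II-3,II-4,III-1]: 113 consistent

III-1 ∈ {Nn tt ZZ, Nn tt Zz}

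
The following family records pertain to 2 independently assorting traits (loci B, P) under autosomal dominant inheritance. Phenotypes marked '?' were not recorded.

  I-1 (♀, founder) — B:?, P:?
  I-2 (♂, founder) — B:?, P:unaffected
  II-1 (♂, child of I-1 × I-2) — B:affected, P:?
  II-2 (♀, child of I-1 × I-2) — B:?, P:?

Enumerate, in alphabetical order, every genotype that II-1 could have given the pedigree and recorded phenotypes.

B/I-1 ? ·: bb|Bb|BB
B/I-2 ? ·: bb|Bb|BB
B/II-1 aff I-1×I-2: Bb|BB
B/II-2 ? I-1×I-2: bb|Bb|BB
⇒ B over [I-1,I-2,II-1,II-2]: 21 consistent
P/I-1 ? ·: pp|Pp|PP
P/I-2 un ·: pp
P/II-1 ? I-1×I-2: pp|Pp
P/II-2 ? I-1×I-2: pp|Pp
⇒ P over [I-1,I-2,II-1,II-2]: 6 consistent

II-1 ∈ {BB Pp, BB pp, Bb Pp, Bb pp}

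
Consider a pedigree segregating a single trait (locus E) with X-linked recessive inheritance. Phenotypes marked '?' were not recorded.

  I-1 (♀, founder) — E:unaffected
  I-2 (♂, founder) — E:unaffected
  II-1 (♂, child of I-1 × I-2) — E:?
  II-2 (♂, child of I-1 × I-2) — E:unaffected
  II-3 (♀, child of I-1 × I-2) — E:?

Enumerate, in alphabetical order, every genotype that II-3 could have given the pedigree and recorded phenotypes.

II-3 ∈ {X^EX^E, X^EX^e}

E/I-1 un ·: X^EX^E|X^EX^e
E/I-2 un ·: X^EY
E/II-1 ? I-1×I-2: X^EY|X^eY
E/II-2 un I-1×I-2: X^EY
E/II-3 ? I-1×I-2: X^EX^E|X^EX^e
⇒ E over [I-1,I-2,II-1,II-2,II-3]: 5 consistent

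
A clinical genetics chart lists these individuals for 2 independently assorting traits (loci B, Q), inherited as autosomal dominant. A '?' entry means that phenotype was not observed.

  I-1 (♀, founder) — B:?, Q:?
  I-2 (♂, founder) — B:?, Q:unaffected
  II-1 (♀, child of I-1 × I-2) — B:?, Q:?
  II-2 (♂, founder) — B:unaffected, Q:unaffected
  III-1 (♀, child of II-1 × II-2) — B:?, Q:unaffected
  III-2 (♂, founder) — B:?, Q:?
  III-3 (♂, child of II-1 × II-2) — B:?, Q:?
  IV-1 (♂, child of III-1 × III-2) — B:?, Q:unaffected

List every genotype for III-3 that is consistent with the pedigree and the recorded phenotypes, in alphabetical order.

III-3 ∈ {Bb Qq, Bb qq, bb Qq, bb qq}

B/I-1 ? ·: bb|Bb|BB
B/I-2 ? ·: bb|Bb|BB
B/II-1 ? I-1×I-2: bb|Bb|BB
B/II-2 un ·: bb
B/III-1 ? II-1×II-2: bb|Bb
B/III-2 ? ·: bb|Bb|BB
B/III-3 ? II-1×II-2: bb|Bb
B/IV-1 ? III-1×III-2: bb|Bb|BB
⇒ B over [I-1,I-2,II-1,II-2,III-1,III-2,III-3,IV-1]: 198 consistent
Q/I-1 ? ·: qq|Qq|QQ
Q/I-2 un ·: qq
Q/II-1 ? I-1×I-2: qq|Qq
Q/II-2 un ·: qq
Q/III-1 un II-1×II-2: qq
Q/III-2 ? ·: qq|Qq
Q/III-3 ? II-1×II-2: qq|Qq
Q/IV-1 un III-1×III-2: qq
⇒ Q over [I-1,I-2,II-1,II-2,III-1,III-2,III-3,IV-1]: 12 consistent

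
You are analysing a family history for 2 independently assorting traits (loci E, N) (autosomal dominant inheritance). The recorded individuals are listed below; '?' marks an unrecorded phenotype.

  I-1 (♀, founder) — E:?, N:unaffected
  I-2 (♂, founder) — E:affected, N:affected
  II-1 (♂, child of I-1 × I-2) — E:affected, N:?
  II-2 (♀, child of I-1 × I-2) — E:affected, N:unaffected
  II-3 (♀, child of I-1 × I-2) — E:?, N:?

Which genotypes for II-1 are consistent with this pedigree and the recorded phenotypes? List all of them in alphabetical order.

II-1 ∈ {EE Nn, EE nn, Ee Nn, Ee nn}

E/I-1 ? ·: ee|Ee|EE
E/I-2 aff ·: Ee|EE
E/II-1 aff I-1×I-2: Ee|EE
E/II-2 aff I-1×I-2: Ee|EE
E/II-3 ? I-1×I-2: ee|Ee|EE
⇒ E over [I-1,I-2,II-1,II-2,II-3]: 32 consistent
N/I-1 un ·: nn
N/I-2 aff ·: Nn
N/II-1 ? I-1×I-2: nn|Nn
N/II-2 un I-1×I-2: nn
N/II-3 ? I-1×I-2: nn|Nn
⇒ N over [I-1,I-2,II-1,II-2,II-3]: 4 consistent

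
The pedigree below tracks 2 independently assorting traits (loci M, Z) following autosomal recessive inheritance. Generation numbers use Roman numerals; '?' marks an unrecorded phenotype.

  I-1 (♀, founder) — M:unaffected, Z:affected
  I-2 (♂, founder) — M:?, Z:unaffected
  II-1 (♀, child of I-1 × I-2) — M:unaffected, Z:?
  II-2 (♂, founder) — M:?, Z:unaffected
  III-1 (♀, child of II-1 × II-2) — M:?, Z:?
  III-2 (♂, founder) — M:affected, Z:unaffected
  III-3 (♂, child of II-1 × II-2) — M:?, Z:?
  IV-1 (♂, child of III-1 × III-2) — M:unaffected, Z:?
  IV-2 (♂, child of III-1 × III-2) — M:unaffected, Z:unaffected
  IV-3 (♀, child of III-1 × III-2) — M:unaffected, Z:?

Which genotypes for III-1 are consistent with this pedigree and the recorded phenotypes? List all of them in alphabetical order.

III-1 ∈ {MM ZZ, MM Zz, MM zz, Mm ZZ, Mm Zz, Mm zz}

M/I-1 un ·: MM|Mm
M/I-2 ? ·: MM|Mm|mm
M/II-1 un I-1×I-2: MM|Mm
M/II-2 ? ·: MM|Mm|mm
M/III-1 ? II-1×II-2: MM|Mm
M/III-2 aff ·: mm
M/III-3 ? II-1×II-2: MM|Mm|mm
M/IV-1 un III-1×III-2: Mm
M/IV-2 un III-1×III-2: Mm
M/IV-3 un III-1×III-2: Mm
⇒ M over [I-1,I-2,II-1,II-2,III-1,III-2,III-3,IV-1,IV-2,IV-3]: 84 consistent
Z/I-1 aff ·: zz
Z/I-2 un ·: ZZ|Zz
Z/II-1 ? I-1×I-2: Zz|zz
Z/II-2 un ·: ZZ|Zz
Z/III-1 ? II-1×II-2: ZZ|Zz|zz
Z/III-2 un ·: ZZ|Zz
Z/III-3 ? II-1×II-2: ZZ|Zz|zz
Z/IV-1 ? III-1×III-2: ZZ|Zz|zz
Z/IV-2 un III-1×III-2: ZZ|Zz
Z/IV-3 ? III-1×III-2: ZZ|Zz|zz
⇒ Z over [I-1,I-2,II-1,II-2,III-1,III-2,III-3,IV-1,IV-2,IV-3]: 468 consistent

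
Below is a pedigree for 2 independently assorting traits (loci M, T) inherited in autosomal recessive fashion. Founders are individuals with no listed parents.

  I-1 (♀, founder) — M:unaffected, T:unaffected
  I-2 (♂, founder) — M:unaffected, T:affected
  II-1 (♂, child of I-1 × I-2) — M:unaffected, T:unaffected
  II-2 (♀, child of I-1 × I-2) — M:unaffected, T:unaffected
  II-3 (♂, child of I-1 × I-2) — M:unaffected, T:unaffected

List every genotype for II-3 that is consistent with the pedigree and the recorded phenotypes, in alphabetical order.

II-3 ∈ {MM Tt, Mm Tt}

M/I-1 un ·: MM|Mm
M/I-2 un ·: MM|Mm
M/II-1 un I-1×I-2: MM|Mm
M/II-2 un I-1×I-2: MM|Mm
M/II-3 un I-1×I-2: MM|Mm
⇒ M over [I-1,I-2,II-1,II-2,II-3]: 25 consistent
T/I-1 un ·: TT|Tt
T/I-2 aff ·: tt
T/II-1 un I-1×I-2: Tt
T/II-2 un I-1×I-2: Tt
T/II-3 un I-1×I-2: Tt
⇒ T over [I-1,I-2,II-1,II-2,II-3]: 2 consistent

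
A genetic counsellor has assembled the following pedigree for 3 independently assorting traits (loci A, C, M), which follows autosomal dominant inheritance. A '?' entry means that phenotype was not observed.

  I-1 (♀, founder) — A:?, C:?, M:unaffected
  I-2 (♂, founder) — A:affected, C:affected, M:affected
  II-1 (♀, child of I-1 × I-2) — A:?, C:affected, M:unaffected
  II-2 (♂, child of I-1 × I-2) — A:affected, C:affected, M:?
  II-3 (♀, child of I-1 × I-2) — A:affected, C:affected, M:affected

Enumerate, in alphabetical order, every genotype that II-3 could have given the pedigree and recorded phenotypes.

II-3 ∈ {AA CC Mm, AA Cc Mm, Aa CC Mm, Aa Cc Mm}

A/I-1 ? ·: aa|Aa|AA
A/I-2 aff ·: Aa|AA
A/II-1 ? I-1×I-2: aa|Aa|AA
A/II-2 aff I-1×I-2: Aa|AA
A/II-3 aff I-1×I-2: Aa|AA
⇒ A over [I-1,I-2,II-1,II-2,II-3]: 32 consistent
C/I-1 ? ·: cc|Cc|CC
C/I-2 aff ·: Cc|CC
C/II-1 aff I-1×I-2: Cc|CC
C/II-2 aff I-1×I-2: Cc|CC
C/II-3 aff I-1×I-2: Cc|CC
⇒ C over [I-1,I-2,II-1,II-2,II-3]: 27 consistent
M/I-1 un ·: mm
M/I-2 aff ·: Mm
M/II-1 un I-1×I-2: mm
M/II-2 ? I-1×I-2: mm|Mm
M/II-3 aff I-1×I-2: Mm
⇒ M over [I-1,I-2,II-1,II-2,II-3]: 2 consistent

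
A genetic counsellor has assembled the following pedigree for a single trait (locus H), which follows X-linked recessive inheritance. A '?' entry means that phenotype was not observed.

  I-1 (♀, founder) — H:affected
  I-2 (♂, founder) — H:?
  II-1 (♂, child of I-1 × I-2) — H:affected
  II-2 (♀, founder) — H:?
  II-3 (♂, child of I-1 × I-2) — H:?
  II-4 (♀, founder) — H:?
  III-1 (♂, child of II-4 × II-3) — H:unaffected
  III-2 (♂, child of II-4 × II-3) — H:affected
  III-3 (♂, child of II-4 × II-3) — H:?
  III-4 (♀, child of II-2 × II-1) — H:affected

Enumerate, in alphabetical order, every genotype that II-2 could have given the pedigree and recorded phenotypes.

H/I-1 aff ·: X^hX^h
H/I-2 ? ·: X^HY|X^hY
H/II-1 aff I-1×I-2: X^hY
H/II-2 ? ·: X^HX^h|X^hX^h
H/II-3 ? I-1×I-2: X^hY
H/II-4 ? ·: X^HX^h
H/III-1 un II-4×II-3: X^HY
H/III-2 aff II-4×II-3: X^hY
H/III-3 ? II-4×II-3: X^HY|X^hY
H/III-4 aff II-2×II-1: X^hX^h
⇒ H over [I-1,I-2,II-1,II-2,II-3,II-4,III-1,III-2,III-3,III-4]: 8 consistent

II-2 ∈ {X^HX^h, X^hX^h}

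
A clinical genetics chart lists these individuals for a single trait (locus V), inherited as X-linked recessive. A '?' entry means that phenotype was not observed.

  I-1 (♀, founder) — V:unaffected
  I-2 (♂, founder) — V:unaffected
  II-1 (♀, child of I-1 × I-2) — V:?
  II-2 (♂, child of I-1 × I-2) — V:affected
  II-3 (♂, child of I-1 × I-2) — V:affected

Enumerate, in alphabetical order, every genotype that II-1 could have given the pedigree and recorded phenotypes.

V/I-1 un ·: X^VX^v
V/I-2 un ·: X^VY
V/II-1 ? I-1×I-2: X^VX^V|X^VX^v
V/II-2 aff I-1×I-2: X^vY
V/II-3 aff I-1×I-2: X^vY
⇒ V over [I-1,I-2,II-1,II-2,II-3]: 2 consistent

II-1 ∈ {X^VX^V, X^VX^v}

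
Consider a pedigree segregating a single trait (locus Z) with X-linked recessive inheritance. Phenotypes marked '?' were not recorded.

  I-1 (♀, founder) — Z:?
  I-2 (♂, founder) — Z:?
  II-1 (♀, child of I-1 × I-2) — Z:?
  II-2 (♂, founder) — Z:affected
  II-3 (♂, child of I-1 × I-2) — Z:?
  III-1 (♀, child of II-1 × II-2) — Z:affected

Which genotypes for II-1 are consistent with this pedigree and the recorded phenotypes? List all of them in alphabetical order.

II-1 ∈ {X^ZX^z, X^zX^z}

Z/I-1 ? ·: X^ZX^Z|X^ZX^z|X^zX^z
Z/I-2 ? ·: X^ZY|X^zY
Z/II-1 ? I-1×I-2: X^ZX^z|X^zX^z
Z/II-2 aff ·: X^zY
Z/II-3 ? I-1×I-2: X^ZY|X^zY
Z/III-1 aff II-1×II-2: X^zX^z
⇒ Z over [I-1,I-2,II-1,II-2,II-3,III-1]: 9 consistent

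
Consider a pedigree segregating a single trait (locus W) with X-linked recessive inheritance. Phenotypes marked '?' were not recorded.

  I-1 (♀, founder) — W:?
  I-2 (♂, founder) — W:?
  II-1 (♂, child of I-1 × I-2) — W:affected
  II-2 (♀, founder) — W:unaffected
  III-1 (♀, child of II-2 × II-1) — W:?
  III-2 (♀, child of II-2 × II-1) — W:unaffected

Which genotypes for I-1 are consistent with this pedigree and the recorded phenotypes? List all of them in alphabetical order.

I-1 ∈ {X^WX^w, X^wX^w}

W/I-1 ? ·: X^WX^w|X^wX^w
W/I-2 ? ·: X^WY|X^wY
W/II-1 aff I-1×I-2: X^wY
W/II-2 un ·: X^WX^W|X^WX^w
W/III-1 ? II-2×II-1: X^WX^w|X^wX^w
W/III-2 un II-2×II-1: X^WX^w
⇒ W over [I-1,I-2,II-1,II-2,III-1,III-2]: 12 consistent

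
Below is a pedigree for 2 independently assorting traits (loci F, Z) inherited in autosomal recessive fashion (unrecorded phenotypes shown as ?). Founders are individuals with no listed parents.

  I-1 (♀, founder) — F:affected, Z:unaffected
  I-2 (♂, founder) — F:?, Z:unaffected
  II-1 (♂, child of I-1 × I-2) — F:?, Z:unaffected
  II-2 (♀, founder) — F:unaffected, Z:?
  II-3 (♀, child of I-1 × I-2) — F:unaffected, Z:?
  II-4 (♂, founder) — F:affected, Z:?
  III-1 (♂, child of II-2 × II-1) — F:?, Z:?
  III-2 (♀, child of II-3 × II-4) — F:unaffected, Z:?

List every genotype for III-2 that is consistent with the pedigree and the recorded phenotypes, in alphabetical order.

III-2 ∈ {Ff ZZ, Ff Zz, Ff zz}

F/I-1 aff ·: ff
F/I-2 ? ·: FF|Ff
F/II-1 ? I-1×I-2: Ff|ff
F/II-2 un ·: FF|Ff
F/II-3 un I-1×I-2: Ff
F/II-4 aff ·: ff
F/III-1 ? II-2×II-1: FF|Ff|ff
F/III-2 un II-3×II-4: Ff
⇒ F over [I-1,I-2,II-1,II-2,II-3,II-4,III-1,III-2]: 13 consistent
Z/I-1 un ·: ZZ|Zz
Z/I-2 un ·: ZZ|Zz
Z/II-1 un I-1×I-2: ZZ|Zz
Z/II-2 ? ·: ZZ|Zz|zz
Z/II-3 ? I-1×I-2: ZZ|Zz|zz
Z/II-4 ? ·: ZZ|Zz|zz
Z/III-1 ? II-2×II-1: ZZ|Zz|zz
Z/III-2 ? II-3×II-4: ZZ|Zz|zz
⇒ Z over [I-1,I-2,II-1,II-2,II-3,II-4,III-1,III-2]: 423 consistent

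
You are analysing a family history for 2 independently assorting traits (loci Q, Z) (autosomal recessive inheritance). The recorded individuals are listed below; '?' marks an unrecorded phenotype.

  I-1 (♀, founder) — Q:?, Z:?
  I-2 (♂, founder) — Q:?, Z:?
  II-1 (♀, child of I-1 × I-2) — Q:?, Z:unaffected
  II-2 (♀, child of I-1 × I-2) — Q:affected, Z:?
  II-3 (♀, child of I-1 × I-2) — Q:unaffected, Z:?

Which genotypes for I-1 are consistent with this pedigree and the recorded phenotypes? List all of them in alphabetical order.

Q/I-1 ? ·: Qq|qq
Q/I-2 ? ·: Qq|qq
Q/II-1 ? I-1×I-2: QQ|Qq|qq
Q/II-2 aff I-1×I-2: qq
Q/II-3 un I-1×I-2: QQ|Qq
⇒ Q over [I-1,I-2,II-1,II-2,II-3]: 10 consistent
Z/I-1 ? ·: ZZ|Zz|zz
Z/I-2 ? ·: ZZ|Zz|zz
Z/II-1 un I-1×I-2: ZZ|Zz
Z/II-2 ? I-1×I-2: ZZ|Zz|zz
Z/II-3 ? I-1×I-2: ZZ|Zz|zz
⇒ Z over [I-1,I-2,II-1,II-2,II-3]: 45 consistent

I-1 ∈ {Qq ZZ, Qq Zz, Qq zz, qq ZZ, qq Zz, qq zz}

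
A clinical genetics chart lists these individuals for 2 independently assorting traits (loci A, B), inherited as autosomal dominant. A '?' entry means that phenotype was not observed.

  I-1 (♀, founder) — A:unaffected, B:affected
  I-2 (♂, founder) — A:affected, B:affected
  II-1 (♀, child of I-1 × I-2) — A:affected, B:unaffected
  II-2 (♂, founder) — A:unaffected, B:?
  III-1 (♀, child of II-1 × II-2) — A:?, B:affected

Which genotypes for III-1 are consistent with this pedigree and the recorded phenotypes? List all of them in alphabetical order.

A/I-1 un ·: aa
A/I-2 aff ·: Aa|AA
A/II-1 aff I-1×I-2: Aa
A/II-2 un ·: aa
A/III-1 ? II-1×II-2: aa|Aa
⇒ A over [I-1,I-2,II-1,II-2,III-1]: 4 consistent
B/I-1 aff ·: Bb
B/I-2 aff ·: Bb
B/II-1 un I-1×I-2: bb
B/II-2 ? ·: Bb|BB
B/III-1 aff II-1×II-2: Bb
⇒ B over [I-1,I-2,II-1,II-2,III-1]: 2 consistent

III-1 ∈ {Aa Bb, aa Bb}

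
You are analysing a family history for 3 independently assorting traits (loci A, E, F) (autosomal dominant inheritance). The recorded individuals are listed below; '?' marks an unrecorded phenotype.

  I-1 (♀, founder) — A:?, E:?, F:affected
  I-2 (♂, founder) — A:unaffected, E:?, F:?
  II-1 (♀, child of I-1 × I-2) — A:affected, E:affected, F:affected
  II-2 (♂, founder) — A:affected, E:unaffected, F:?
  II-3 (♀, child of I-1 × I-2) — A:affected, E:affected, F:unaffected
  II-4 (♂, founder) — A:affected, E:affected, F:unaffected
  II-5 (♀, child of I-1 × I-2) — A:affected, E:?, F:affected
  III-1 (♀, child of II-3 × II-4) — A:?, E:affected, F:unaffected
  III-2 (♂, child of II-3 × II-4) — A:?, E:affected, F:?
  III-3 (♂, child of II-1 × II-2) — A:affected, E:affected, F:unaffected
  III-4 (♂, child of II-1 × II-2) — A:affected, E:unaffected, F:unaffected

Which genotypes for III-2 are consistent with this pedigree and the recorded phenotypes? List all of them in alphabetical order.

A/I-1 ? ·: Aa|AA
A/I-2 un ·: aa
A/II-1 aff I-1×I-2: Aa
A/II-2 aff ·: Aa|AA
A/II-3 aff I-1×I-2: Aa
A/II-4 aff ·: Aa|AA
A/II-5 aff I-1×I-2: Aa
A/III-1 ? II-3×II-4: aa|Aa|AA
A/III-2 ? II-3×II-4: aa|Aa|AA
A/III-3 aff II-1×II-2: Aa|AA
A/III-4 aff II-1×II-2: Aa|AA
⇒ A over [I-1,I-2,II-1,II-2,II-3,II-4,II-5,III-1,III-2,III-3,III-4]: 208 consistent
E/I-1 ? ·: ee|Ee|EE
E/I-2 ? ·: ee|Ee|EE
E/II-1 aff I-1×I-2: Ee
E/II-2 un ·: ee
E/II-3 aff I-1×I-2: Ee|EE
E/II-4 aff ·: Ee|EE
E/II-5 ? I-1×I-2: ee|Ee|EE
E/III-1 aff II-3×II-4: Ee|EE
E/III-2 aff II-3×II-4: Ee|EE
E/III-3 aff II-1×II-2: Ee
E/III-4 un II-1×II-2: ee
⇒ E over [I-1,I-2,II-1,II-2,II-3,II-4,II-5,III-1,III-2,III-3,III-4]: 139 consistent
F/I-1 aff ·: Ff
F/I-2 ? ·: ff|Ff
F/II-1 aff I-1×I-2: Ff
F/II-2 ? ·: ff|Ff
F/II-3 un I-1×I-2: ff
F/II-4 un ·: ff
F/II-5 aff I-1×I-2: Ff|FF
F/III-1 un II-3×II-4: ff
F/III-2 ? II-3×II-4: ff
F/III-3 un II-1×II-2: ff
F/III-4 un II-1×II-2: ff
⇒ F over [I-1,I-2,II-1,II-2,II-3,II-4,II-5,III-1,III-2,III-3,III-4]: 6 consistent

III-2 ∈ {AA EE ff, AA Ee ff, Aa EE ff, Aa Ee ff, aa EE ff, aa Ee ff}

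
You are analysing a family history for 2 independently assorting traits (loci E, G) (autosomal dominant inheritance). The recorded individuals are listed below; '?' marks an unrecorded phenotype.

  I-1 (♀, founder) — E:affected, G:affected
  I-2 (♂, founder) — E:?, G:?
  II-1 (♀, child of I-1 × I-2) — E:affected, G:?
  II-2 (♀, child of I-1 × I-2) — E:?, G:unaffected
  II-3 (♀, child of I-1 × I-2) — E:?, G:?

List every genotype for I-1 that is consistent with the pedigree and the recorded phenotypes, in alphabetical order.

I-1 ∈ {EE Gg, Ee Gg}

E/I-1 aff ·: Ee|EE
E/I-2 ? ·: ee|Ee|EE
E/II-1 aff I-1×I-2: Ee|EE
E/II-2 ? I-1×I-2: ee|Ee|EE
E/II-3 ? I-1×I-2: ee|Ee|EE
⇒ E over [I-1,I-2,II-1,II-2,II-3]: 40 consistent
G/I-1 aff ·: Gg
G/I-2 ? ·: gg|Gg
G/II-1 ? I-1×I-2: gg|Gg|GG
G/II-2 un I-1×I-2: gg
G/II-3 ? I-1×I-2: gg|Gg|GG
⇒ G over [I-1,I-2,II-1,II-2,II-3]: 13 consistent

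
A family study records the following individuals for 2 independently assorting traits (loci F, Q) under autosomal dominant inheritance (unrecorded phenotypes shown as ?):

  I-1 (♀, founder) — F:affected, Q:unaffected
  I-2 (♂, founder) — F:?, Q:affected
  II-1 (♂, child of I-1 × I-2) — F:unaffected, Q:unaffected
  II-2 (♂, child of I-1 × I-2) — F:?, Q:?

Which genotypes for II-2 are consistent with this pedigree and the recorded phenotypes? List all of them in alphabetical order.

II-2 ∈ {FF Qq, FF qq, Ff Qq, Ff qq, ff Qq, ff qq}

F/I-1 aff ·: Ff
F/I-2 ? ·: ff|Ff
F/II-1 un I-1×I-2: ff
F/II-2 ? I-1×I-2: ff|Ff|FF
⇒ F over [I-1,I-2,II-1,II-2]: 5 consistent
Q/I-1 un ·: qq
Q/I-2 aff ·: Qq
Q/II-1 un I-1×I-2: qq
Q/II-2 ? I-1×I-2: qq|Qq
⇒ Q over [I-1,I-2,II-1,II-2]: 2 consistent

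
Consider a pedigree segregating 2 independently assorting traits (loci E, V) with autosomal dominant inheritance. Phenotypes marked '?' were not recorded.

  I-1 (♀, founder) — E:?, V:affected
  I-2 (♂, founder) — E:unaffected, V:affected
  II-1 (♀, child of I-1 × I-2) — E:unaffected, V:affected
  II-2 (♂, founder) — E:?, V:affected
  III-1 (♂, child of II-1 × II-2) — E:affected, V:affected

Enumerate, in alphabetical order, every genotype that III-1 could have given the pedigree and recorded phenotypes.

E/I-1 ? ·: ee|Ee
E/I-2 un ·: ee
E/II-1 un I-1×I-2: ee
E/II-2 ? ·: Ee|EE
E/III-1 aff II-1×II-2: Ee
⇒ E over [I-1,I-2,II-1,II-2,III-1]: 4 consistent
V/I-1 aff ·: Vv|VV
V/I-2 aff ·: Vv|VV
V/II-1 aff I-1×I-2: Vv|VV
V/II-2 aff ·: Vv|VV
V/III-1 aff II-1×II-2: Vv|VV
⇒ V over [I-1,I-2,II-1,II-2,III-1]: 24 consistent

III-1 ∈ {Ee VV, Ee Vv}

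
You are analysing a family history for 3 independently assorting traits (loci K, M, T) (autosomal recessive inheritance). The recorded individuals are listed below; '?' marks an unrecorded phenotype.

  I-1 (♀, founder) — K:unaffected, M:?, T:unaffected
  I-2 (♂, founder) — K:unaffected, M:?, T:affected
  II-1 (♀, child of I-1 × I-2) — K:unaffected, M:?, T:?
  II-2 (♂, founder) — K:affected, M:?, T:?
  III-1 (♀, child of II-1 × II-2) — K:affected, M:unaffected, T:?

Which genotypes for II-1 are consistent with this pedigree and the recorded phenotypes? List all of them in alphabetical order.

K/I-1 un ·: KK|Kk
K/I-2 un ·: KK|Kk
K/II-1 un I-1×I-2: Kk
K/II-2 aff ·: kk
K/III-1 aff II-1×II-2: kk
⇒ K over [I-1,I-2,II-1,II-2,III-1]: 3 consistent
M/I-1 ? ·: MM|Mm|mm
M/I-2 ? ·: MM|Mm|mm
M/II-1 ? I-1×I-2: MM|Mm|mm
M/II-2 ? ·: MM|Mm|mm
M/III-1 un II-1×II-2: MM|Mm
⇒ M over [I-1,I-2,II-1,II-2,III-1]: 59 consistent
T/I-1 un ·: TT|Tt
T/I-2 aff ·: tt
T/II-1 ? I-1×I-2: Tt|tt
T/II-2 ? ·: TT|Tt|tt
T/III-1 ? II-1×II-2: TT|Tt|tt
⇒ T over [I-1,I-2,II-1,II-2,III-1]: 18 consistent

II-1 ∈ {Kk MM Tt, Kk MM tt, Kk Mm Tt, Kk Mm tt, Kk mm Tt, Kk mm tt}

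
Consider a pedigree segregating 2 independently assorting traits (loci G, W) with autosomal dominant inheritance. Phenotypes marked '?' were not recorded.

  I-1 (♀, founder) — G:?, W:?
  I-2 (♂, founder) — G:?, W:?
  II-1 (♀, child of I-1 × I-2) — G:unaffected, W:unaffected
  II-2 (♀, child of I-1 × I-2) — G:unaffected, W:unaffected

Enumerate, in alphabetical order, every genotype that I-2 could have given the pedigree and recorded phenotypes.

I-2 ∈ {Gg Ww, Gg ww, gg Ww, gg ww}

G/I-1 ? ·: gg|Gg
G/I-2 ? ·: gg|Gg
G/II-1 un I-1×I-2: gg
G/II-2 un I-1×I-2: gg
⇒ G over [I-1,I-2,II-1,II-2]: 4 consistent
W/I-1 ? ·: ww|Ww
W/I-2 ? ·: ww|Ww
W/II-1 un I-1×I-2: ww
W/II-2 un I-1×I-2: ww
⇒ W over [I-1,I-2,II-1,II-2]: 4 consistent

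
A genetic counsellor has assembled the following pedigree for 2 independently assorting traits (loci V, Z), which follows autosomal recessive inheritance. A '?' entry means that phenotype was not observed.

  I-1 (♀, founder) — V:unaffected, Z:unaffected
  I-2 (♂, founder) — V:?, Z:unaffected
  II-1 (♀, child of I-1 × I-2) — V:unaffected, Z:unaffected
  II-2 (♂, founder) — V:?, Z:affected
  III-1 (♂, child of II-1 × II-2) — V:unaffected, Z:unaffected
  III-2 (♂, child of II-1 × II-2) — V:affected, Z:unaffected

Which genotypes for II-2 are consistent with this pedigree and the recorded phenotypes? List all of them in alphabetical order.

V/I-1 un ·: VV|Vv
V/I-2 ? ·: VV|Vv|vv
V/II-1 un I-1×I-2: Vv
V/II-2 ? ·: Vv|vv
V/III-1 un II-1×II-2: VV|Vv
V/III-2 aff II-1×II-2: vv
⇒ V over [I-1,I-2,II-1,II-2,III-1,III-2]: 15 consistent
Z/I-1 un ·: ZZ|Zz
Z/I-2 un ·: ZZ|Zz
Z/II-1 un I-1×I-2: ZZ|Zz
Z/II-2 aff ·: zz
Z/III-1 un II-1×II-2: Zz
Z/III-2 un II-1×II-2: Zz
⇒ Z over [I-1,I-2,II-1,II-2,III-1,III-2]: 7 consistent

II-2 ∈ {Vv zz, vv zz}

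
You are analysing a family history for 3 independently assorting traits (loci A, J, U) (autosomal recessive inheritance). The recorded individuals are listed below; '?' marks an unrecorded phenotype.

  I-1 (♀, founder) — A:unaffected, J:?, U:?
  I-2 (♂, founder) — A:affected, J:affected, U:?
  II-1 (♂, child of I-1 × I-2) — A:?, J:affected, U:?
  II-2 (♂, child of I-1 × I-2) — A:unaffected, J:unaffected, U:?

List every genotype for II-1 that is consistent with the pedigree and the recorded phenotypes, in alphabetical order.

II-1 ∈ {Aa jj UU, Aa jj Uu, Aa jj uu, aa jj UU, aa jj Uu, aa jj uu}

A/I-1 un ·: AA|Aa
A/I-2 aff ·: aa
A/II-1 ? I-1×I-2: Aa|aa
A/II-2 un I-1×I-2: Aa
⇒ A over [I-1,I-2,II-1,II-2]: 3 consistent
J/I-1 ? ·: Jj
J/I-2 aff ·: jj
J/II-1 aff I-1×I-2: jj
J/II-2 un I-1×I-2: Jj
⇒ J over [I-1,I-2,II-1,II-2]: 1 consistent
U/I-1 ? ·: UU|Uu|uu
U/I-2 ? ·: UU|Uu|uu
U/II-1 ? I-1×I-2: UU|Uu|uu
U/II-2 ? I-1×I-2: UU|Uu|uu
⇒ U over [I-1,I-2,II-1,II-2]: 29 consistent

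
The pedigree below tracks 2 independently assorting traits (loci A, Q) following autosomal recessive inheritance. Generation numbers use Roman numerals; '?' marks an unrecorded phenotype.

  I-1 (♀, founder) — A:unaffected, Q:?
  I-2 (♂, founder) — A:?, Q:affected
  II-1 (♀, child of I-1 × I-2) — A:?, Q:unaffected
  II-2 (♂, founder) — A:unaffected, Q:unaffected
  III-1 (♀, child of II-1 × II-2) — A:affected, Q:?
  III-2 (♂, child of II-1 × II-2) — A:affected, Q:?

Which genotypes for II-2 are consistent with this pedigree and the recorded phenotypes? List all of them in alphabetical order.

II-2 ∈ {Aa QQ, Aa Qq}

A/I-1 un ·: AA|Aa
A/I-2 ? ·: AA|Aa|aa
A/II-1 ? I-1×I-2: Aa|aa
A/II-2 un ·: Aa
A/III-1 aff II-1×II-2: aa
A/III-2 aff II-1×II-2: aa
⇒ A over [I-1,I-2,II-1,II-2,III-1,III-2]: 7 consistent
Q/I-1 ? ·: QQ|Qq
Q/I-2 aff ·: qq
Q/II-1 un I-1×I-2: Qq
Q/II-2 un ·: QQ|Qq
Q/III-1 ? II-1×II-2: QQ|Qq|qq
Q/III-2 ? II-1×II-2: QQ|Qq|qq
⇒ Q over [I-1,I-2,II-1,II-2,III-1,III-2]: 26 consistent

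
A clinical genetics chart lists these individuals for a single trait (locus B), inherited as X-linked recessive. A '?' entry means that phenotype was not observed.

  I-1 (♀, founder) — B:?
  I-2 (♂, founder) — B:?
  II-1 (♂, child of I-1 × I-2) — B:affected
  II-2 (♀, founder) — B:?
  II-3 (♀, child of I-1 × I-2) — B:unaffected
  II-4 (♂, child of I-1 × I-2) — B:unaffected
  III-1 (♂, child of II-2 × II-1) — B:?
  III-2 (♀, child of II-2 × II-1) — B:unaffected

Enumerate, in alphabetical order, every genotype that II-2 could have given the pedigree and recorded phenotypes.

II-2 ∈ {X^BX^B, X^BX^b}

B/I-1 ? ·: X^BX^b
B/I-2 ? ·: X^BY|X^bY
B/II-1 aff I-1×I-2: X^bY
B/II-2 ? ·: X^BX^B|X^BX^b
B/II-3 un I-1×I-2: X^BX^B|X^BX^b
B/II-4 un I-1×I-2: X^BY
B/III-1 ? II-2×II-1: X^BY|X^bY
B/III-2 un II-2×II-1: X^BX^b
⇒ B over [I-1,I-2,II-1,II-2,II-3,II-4,III-1,III-2]: 9 consistent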